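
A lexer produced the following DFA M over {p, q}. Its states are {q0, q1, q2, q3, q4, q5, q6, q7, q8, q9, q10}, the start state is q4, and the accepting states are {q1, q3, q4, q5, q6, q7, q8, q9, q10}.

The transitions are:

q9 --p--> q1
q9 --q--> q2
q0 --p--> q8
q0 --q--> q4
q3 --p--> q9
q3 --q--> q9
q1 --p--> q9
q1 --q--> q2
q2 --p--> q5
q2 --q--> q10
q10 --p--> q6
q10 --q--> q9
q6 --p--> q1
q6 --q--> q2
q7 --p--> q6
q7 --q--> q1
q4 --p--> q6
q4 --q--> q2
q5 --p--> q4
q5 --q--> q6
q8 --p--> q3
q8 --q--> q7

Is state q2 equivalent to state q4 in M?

First remove the unreachable states {q0,q3,q7,q8}; 7 states remain.
Initial partition by acceptance: {q1,q4,q5,q6,q9,q10} | {q2}.
On input q, block {q1,q4,q5,q6,q9,q10} splits into {q1,q4,q6,q9} and {q5,q10}.
The partition is now stable with 3 blocks: {q1,q4,q6,q9} | {q2} | {q5,q10}.
q2 and q4 end up in different blocks, so they are distinguishable. For instance, the string 'ε' is accepted from only q4.

No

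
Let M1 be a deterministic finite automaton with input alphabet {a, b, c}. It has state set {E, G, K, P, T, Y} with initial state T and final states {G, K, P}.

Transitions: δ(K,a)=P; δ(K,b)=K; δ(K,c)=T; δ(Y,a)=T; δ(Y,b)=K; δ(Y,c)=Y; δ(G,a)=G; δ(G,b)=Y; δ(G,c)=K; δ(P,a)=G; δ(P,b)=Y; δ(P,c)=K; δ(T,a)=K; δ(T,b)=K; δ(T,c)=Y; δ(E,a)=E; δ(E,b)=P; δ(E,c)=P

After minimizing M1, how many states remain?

4

First remove the unreachable states {E}; 5 states remain.
P0 = {G,K,P} | {T,Y}.
On input b, block {G,K,P} splits into {G,P} and {K}.
Refine {T,Y} on symbol a: members go to different blocks, giving {T} and {Y}.
No further refinement is possible. Final partition (4 blocks): {G,P} | {T} | {K} | {Y}.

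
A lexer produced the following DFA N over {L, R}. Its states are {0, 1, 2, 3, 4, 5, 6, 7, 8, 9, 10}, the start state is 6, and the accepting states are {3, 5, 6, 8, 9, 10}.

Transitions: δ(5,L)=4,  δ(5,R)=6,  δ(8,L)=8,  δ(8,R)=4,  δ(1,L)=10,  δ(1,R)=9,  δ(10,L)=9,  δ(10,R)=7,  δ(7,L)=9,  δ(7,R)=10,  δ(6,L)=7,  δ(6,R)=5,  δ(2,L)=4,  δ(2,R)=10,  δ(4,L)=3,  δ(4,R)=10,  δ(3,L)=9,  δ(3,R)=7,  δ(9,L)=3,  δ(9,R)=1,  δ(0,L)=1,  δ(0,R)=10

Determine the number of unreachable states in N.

No path from 6 leads to 0, 2, 8; the other 8 states are all reachable.

3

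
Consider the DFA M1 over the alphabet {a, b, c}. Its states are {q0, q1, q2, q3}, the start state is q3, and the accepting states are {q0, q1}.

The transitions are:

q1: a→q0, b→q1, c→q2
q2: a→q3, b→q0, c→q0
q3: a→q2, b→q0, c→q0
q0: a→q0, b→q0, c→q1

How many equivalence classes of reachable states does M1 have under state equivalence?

3

All states are reachable from the start state.
Initial partition by acceptance: {q0,q1} | {q2,q3}.
Refine {q0,q1} on symbol c: members go to different blocks, giving {q0} and {q1}.
The partition is now stable with 3 blocks: {q0} | {q2,q3} | {q1}.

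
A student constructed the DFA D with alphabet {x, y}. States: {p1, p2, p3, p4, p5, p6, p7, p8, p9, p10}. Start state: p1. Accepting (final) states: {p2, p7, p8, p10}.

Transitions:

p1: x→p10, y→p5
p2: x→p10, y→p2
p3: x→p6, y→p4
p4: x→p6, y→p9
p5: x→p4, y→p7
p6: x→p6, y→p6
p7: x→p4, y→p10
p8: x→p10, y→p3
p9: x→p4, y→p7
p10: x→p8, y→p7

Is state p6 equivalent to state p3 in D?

States {p2} cannot be reached from the start state, so discard them.
Start with accepting vs non-accepting: {p7,p8,p10} | {p1,p3,p4,p5,p6,p9}.
Split {p7,p8,p10} by δ(·,x) → {p8,p10} and {p7}.
On input y, block {p8,p10} splits into {p8} and {p10}.
On input x, block {p1,p3,p4,p5,p6,p9} splits into {p3,p4,p5,p6,p9} and {p1}.
Refine {p3,p4,p5,p6,p9} on symbol y: members go to different blocks, giving {p3,p4,p6} and {p5,p9}.
Refine {p3,p4,p6} on symbol y: members go to different blocks, giving {p3,p6} and {p4}.
Split {p3,p6} by δ(·,y) → {p3} and {p6}.
Stable partition: {p8} | {p3} | {p7} | {p10} | {p1} | {p5,p9} | {p4} | {p6} — 8 equivalence classes.
p6 and p3 end up in different blocks, so they are distinguishable. For instance, the string 'yyy' is accepted from only p3.

No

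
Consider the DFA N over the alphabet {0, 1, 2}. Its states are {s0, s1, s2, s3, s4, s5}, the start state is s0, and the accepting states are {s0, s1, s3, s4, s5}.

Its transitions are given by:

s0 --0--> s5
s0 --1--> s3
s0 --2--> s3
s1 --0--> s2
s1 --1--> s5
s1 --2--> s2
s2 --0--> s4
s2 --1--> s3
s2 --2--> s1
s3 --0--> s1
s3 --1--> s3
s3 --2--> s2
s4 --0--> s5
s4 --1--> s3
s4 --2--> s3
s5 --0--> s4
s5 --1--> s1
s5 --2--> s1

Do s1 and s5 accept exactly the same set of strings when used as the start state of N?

Every state is reachable, so we keep all 6.
Initial partition by acceptance: {s0,s1,s3,s4,s5} | {s2}.
Split {s0,s1,s3,s4,s5} by δ(·,0) → {s0,s3,s4,s5} and {s1}.
Split {s0,s3,s4,s5} by δ(·,0) → {s0,s4,s5} and {s3}.
Split {s0,s4,s5} by δ(·,1) → {s0,s4} and {s5}.
Stable partition: {s0,s4} | {s2} | {s1} | {s3} | {s5} — 5 equivalence classes.
s1 and s5 end up in different blocks, so they are distinguishable. For instance, the string '0' is accepted from only s5.

No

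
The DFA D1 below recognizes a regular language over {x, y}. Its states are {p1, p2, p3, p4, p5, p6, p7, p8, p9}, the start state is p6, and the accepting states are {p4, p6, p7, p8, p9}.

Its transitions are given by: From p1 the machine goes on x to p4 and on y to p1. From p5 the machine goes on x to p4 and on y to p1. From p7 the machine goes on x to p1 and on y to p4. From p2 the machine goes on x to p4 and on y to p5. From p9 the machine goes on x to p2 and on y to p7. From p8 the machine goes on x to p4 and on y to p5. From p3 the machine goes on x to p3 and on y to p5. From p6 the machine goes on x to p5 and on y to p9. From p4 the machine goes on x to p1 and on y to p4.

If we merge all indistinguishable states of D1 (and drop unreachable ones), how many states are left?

2

States {p3,p8} cannot be reached from the start state, so discard them.
Initial partition by acceptance: {p4,p6,p7,p9} | {p1,p2,p5}.
Stable partition: {p4,p6,p7,p9} | {p1,p2,p5} — 2 equivalence classes.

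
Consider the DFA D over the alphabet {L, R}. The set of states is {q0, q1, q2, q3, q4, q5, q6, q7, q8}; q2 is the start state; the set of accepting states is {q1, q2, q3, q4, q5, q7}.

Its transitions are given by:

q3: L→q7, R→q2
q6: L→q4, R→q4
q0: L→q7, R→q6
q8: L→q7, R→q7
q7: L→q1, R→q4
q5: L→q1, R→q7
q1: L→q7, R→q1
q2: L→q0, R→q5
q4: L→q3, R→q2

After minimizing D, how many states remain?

Reachable states from the start: {q0,q1,q2,q3,q4,q5,q6,q7}. Unreachable: {q8} — drop them.
Initial partition by acceptance: {q1,q2,q3,q4,q5,q7} | {q0,q6}.
Refine {q1,q2,q3,q4,q5,q7} on symbol L: members go to different blocks, giving {q1,q3,q4,q5,q7} and {q2}.
Split {q1,q3,q4,q5,q7} by δ(·,R) → {q1,q5,q7} and {q3,q4}.
Split {q1,q5,q7} by δ(·,R) → {q1,q5} and {q7}.
On input L, block {q1,q5} splits into {q1} and {q5}.
On input L, block {q0,q6} splits into {q0} and {q6}.
Refine {q3,q4} on symbol L: members go to different blocks, giving {q3} and {q4}.
No further refinement is possible. Final partition (8 blocks): {q1} | {q0} | {q2} | {q3} | {q7} | {q5} | {q6} | {q4}.

8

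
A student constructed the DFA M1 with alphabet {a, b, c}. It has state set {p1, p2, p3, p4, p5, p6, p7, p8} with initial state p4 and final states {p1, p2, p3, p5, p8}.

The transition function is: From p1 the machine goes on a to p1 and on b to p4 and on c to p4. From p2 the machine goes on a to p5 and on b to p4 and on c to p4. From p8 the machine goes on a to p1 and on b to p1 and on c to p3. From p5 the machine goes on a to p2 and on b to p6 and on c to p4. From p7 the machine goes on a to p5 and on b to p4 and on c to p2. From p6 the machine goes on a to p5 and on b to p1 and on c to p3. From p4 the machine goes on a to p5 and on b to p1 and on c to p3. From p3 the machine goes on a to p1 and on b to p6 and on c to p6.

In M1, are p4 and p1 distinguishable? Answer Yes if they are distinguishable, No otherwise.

Yes

States {p7,p8} cannot be reached from the start state, so discard them.
Start with accepting vs non-accepting: {p1,p2,p3,p5} | {p4,p6}.
No further refinement is possible. Final partition (2 blocks): {p1,p2,p3,p5} | {p4,p6}.
p4 and p1 end up in different blocks, so they are distinguishable. For instance, the string 'ε' is accepted from only p1.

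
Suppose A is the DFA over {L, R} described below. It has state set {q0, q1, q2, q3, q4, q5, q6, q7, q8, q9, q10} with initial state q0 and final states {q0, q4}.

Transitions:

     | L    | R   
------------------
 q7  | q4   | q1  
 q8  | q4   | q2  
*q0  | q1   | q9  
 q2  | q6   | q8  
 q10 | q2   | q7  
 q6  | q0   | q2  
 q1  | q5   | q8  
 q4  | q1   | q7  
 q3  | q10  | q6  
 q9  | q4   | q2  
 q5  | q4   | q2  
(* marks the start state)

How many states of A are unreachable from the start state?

2

Starting at q0 and following transitions, the reachable set is {q0, q1, q2, q4, q5, q6, q7, q8, q9}. That leaves q3, q10 unreachable — 2 in total.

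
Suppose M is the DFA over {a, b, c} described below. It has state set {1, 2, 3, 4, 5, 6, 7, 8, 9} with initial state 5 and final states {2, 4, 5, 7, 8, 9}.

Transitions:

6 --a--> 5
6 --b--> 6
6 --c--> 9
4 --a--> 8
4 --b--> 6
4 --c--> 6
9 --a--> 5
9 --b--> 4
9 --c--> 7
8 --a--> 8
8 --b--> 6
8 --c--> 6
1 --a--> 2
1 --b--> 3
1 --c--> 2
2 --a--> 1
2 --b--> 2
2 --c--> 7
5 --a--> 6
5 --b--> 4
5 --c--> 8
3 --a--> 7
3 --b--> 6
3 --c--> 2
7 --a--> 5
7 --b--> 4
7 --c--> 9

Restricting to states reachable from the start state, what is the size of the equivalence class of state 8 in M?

Reachable states from the start: {4,5,6,7,8,9}. Unreachable: {1,2,3} — drop them.
Start with accepting vs non-accepting: {4,5,7,8,9} | {6}.
Split {4,5,7,8,9} by δ(·,a) → {4,7,8,9} and {5}.
On input a, block {4,7,8,9} splits into {4,8} and {7,9}.
No further refinement is possible. Final partition (4 blocks): {4,8} | {6} | {5} | {7,9}.
State 8 belongs to the block {4,8}, which has 2 states.

2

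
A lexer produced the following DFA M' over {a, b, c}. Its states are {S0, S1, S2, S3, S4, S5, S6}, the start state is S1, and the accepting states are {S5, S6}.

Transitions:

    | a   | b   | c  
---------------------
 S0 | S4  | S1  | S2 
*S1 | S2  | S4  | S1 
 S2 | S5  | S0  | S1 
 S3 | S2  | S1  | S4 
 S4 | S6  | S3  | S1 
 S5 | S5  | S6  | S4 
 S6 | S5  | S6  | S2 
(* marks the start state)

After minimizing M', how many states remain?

4

P0 = {S5,S6} | {S0,S1,S2,S3,S4}.
On input a, block {S0,S1,S2,S3,S4} splits into {S0,S1,S3} and {S2,S4}.
Refine {S0,S1,S3} on symbol b: members go to different blocks, giving {S0,S3} and {S1}.
No further refinement is possible. Final partition (4 blocks): {S5,S6} | {S0,S3} | {S2,S4} | {S1}.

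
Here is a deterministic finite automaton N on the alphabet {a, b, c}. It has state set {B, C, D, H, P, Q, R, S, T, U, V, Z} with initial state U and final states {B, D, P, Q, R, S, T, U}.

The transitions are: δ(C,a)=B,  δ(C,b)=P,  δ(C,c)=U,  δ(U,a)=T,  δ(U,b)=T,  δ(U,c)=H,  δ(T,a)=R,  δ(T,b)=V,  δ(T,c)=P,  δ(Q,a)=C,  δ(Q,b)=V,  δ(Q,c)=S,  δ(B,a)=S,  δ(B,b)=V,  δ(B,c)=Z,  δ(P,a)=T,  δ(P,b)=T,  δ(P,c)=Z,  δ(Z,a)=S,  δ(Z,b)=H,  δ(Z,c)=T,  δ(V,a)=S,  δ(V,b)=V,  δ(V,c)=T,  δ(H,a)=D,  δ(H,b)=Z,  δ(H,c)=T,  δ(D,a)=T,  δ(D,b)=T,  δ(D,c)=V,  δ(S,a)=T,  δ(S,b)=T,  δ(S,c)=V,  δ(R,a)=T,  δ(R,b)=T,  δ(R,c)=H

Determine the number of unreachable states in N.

No path from U leads to B, C, Q; the other 9 states are all reachable.

3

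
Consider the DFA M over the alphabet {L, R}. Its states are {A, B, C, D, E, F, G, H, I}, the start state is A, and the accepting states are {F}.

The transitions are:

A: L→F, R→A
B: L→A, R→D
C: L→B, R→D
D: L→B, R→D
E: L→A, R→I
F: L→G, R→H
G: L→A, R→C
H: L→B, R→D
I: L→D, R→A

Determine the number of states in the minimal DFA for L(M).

Reachable states from the start: {A,B,C,D,F,G,H}. Unreachable: {E,I} — drop them.
Start with accepting vs non-accepting: {F} | {A,B,C,D,G,H}.
On input L, block {A,B,C,D,G,H} splits into {B,C,D,G,H} and {A}.
Refine {B,C,D,G,H} on symbol L: members go to different blocks, giving {C,D,H} and {B,G}.
Stable partition: {F} | {C,D,H} | {A} | {B,G} — 4 equivalence classes.

4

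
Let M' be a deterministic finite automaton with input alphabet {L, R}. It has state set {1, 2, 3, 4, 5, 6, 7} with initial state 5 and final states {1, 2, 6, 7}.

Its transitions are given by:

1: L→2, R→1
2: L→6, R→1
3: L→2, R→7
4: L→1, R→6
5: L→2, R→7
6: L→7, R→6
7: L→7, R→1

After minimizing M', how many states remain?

Reachable states from the start: {1,2,5,6,7}. Unreachable: {3,4} — drop them.
Start with accepting vs non-accepting: {1,2,6,7} | {5}.
The partition is now stable with 2 blocks: {1,2,6,7} | {5}.

2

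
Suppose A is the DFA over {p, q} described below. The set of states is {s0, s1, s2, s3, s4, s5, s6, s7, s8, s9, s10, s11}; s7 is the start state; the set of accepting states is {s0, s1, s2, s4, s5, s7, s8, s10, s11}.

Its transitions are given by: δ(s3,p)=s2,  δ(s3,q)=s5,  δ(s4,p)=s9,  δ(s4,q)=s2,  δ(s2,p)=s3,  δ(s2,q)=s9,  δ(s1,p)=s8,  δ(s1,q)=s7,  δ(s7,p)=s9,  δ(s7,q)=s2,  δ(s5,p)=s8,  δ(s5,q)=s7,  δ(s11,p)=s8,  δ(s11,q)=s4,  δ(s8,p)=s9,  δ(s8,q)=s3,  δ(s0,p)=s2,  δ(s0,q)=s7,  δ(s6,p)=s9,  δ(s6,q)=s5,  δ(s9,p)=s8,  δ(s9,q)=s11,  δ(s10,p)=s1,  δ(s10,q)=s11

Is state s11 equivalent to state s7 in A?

Reachable states from the start: {s2,s3,s4,s5,s7,s8,s9,s11}. Unreachable: {s0,s1,s6,s10} — drop them.
Initial partition by acceptance: {s2,s4,s5,s7,s8,s11} | {s3,s9}.
Split {s2,s4,s5,s7,s8,s11} by δ(·,p) → {s2,s4,s7,s8} and {s5,s11}.
Refine {s2,s4,s7,s8} on symbol q: members go to different blocks, giving {s2,s8} and {s4,s7}.
The partition is now stable with 4 blocks: {s2,s8} | {s3,s9} | {s5,s11} | {s4,s7}.
s11 and s7 end up in different blocks, so they are distinguishable. For instance, the string 'p' is accepted from only s11.

No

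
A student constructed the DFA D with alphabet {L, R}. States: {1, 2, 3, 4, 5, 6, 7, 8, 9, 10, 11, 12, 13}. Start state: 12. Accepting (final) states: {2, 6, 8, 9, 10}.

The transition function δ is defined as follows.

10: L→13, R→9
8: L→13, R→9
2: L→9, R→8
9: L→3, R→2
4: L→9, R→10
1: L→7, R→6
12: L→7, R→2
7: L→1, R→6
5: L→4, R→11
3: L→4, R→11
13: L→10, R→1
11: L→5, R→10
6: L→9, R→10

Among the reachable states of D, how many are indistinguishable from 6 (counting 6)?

2

Every state is reachable, so we keep all 13.
Start with accepting vs non-accepting: {2,6,8,9,10} | {1,3,4,5,7,11,12,13}.
On input L, block {2,6,8,9,10} splits into {8,9,10} and {2,6}.
On input R, block {8,9,10} splits into {8,10} and {9}.
Split {1,3,4,5,7,11,12,13} by δ(·,L) → {1,3,5,7,11,12} and {4} and {13}.
Split {1,3,5,7,11,12} by δ(·,L) → {1,7,11,12} and {3,5}.
Split {1,7,11,12} by δ(·,L) → {1,7,12} and {11}.
Stable partition: {8,10} | {1,7,12} | {2,6} | {9} | {4} | {13} | {3,5} | {11} — 8 equivalence classes.
State 6 belongs to the block {2,6}, which has 2 states.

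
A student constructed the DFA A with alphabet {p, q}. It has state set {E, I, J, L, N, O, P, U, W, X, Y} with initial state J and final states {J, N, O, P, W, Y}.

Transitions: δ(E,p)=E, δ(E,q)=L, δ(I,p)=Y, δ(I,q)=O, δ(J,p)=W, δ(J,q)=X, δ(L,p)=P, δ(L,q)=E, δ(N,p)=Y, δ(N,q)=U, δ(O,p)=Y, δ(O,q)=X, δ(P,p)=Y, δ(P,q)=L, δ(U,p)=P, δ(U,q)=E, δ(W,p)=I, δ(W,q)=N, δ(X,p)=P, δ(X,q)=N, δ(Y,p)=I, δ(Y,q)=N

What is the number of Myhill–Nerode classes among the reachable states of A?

Start with accepting vs non-accepting: {J,N,O,P,W,Y} | {E,I,L,U,X}.
On input p, block {J,N,O,P,W,Y} splits into {J,N,O,P} and {W,Y}.
Refine {E,I,L,U,X} on symbol p: members go to different blocks, giving {L,U,X} and {E} and {I}.
On input q, block {L,U,X} splits into {L,U} and {X}.
On input q, block {J,N,O,P} splits into {J,O} and {N,P}.
The partition is now stable with 7 blocks: {J,O} | {L,U} | {W,Y} | {E} | {I} | {X} | {N,P}.

7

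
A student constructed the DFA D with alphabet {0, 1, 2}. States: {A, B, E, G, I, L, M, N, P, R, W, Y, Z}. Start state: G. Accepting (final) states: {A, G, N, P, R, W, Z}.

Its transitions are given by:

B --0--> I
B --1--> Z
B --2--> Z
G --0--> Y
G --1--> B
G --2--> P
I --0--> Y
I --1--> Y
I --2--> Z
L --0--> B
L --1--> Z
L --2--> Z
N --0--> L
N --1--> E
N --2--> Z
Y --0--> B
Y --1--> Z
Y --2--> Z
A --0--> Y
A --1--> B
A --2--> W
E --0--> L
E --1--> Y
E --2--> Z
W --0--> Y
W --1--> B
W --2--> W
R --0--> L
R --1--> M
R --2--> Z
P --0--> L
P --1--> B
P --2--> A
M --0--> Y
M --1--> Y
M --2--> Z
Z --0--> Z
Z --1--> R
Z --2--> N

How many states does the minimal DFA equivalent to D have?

Every state is reachable, so we keep all 13.
Start with accepting vs non-accepting: {A,G,N,P,R,W,Z} | {B,E,I,L,M,Y}.
Split {A,G,N,P,R,W,Z} by δ(·,0) → {A,G,N,P,R,W} and {Z}.
Split {A,G,N,P,R,W} by δ(·,2) → {A,G,P,W} and {N,R}.
Split {B,E,I,L,M,Y} by δ(·,1) → {E,I,M} and {B,L,Y}.
Split {B,L,Y} by δ(·,0) → {L,Y} and {B}.
Stable partition: {A,G,P,W} | {E,I,M} | {Z} | {N,R} | {L,Y} | {B} — 6 equivalence classes.

6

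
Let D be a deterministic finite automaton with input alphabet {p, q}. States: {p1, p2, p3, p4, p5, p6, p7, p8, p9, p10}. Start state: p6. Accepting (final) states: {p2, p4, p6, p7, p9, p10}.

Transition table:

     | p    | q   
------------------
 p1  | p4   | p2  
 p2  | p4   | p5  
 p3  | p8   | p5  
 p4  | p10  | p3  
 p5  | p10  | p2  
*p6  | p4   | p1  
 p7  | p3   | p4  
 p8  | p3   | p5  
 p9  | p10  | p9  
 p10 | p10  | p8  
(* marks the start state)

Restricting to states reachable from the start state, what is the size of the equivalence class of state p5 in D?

Reachable states from the start: {p1,p2,p3,p4,p5,p6,p8,p10}. Unreachable: {p7,p9} — drop them.
Initial partition by acceptance: {p2,p4,p6,p10} | {p1,p3,p5,p8}.
On input p, block {p1,p3,p5,p8} splits into {p1,p5} and {p3,p8}.
Split {p2,p4,p6,p10} by δ(·,q) → {p2,p6} and {p4,p10}.
No further refinement is possible. Final partition (4 blocks): {p2,p6} | {p1,p5} | {p3,p8} | {p4,p10}.
State p5 belongs to the block {p1,p5}, which has 2 states.

2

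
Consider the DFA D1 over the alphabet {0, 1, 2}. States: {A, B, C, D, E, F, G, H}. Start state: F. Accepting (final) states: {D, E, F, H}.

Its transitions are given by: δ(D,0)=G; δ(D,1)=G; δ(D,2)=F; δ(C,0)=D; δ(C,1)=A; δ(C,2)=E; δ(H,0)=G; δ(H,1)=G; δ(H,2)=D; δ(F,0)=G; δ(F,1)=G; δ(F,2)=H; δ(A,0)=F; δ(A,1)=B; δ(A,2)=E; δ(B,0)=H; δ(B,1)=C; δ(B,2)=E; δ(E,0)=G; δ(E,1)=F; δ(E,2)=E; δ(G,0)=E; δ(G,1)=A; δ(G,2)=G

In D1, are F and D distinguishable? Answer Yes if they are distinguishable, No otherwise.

No

All states are reachable from the start state.
P0 = {D,E,F,H} | {A,B,C,G}.
Split {D,E,F,H} by δ(·,1) → {D,F,H} and {E}.
Split {A,B,C,G} by δ(·,0) → {A,B,C} and {G}.
No further refinement is possible. Final partition (4 blocks): {D,F,H} | {A,B,C} | {E} | {G}.
F and D lie in the same block of the stable partition, so they are equivalent — no string distinguishes them.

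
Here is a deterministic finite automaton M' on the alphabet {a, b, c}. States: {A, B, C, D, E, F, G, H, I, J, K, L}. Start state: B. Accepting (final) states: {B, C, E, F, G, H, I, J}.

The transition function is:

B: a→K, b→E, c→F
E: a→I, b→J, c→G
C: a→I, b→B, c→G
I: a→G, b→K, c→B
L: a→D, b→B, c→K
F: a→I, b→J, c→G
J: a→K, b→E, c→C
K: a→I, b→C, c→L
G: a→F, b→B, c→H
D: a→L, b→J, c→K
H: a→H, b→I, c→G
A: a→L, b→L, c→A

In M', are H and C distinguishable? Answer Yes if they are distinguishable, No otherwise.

Yes

States {A} cannot be reached from the start state, so discard them.
Initial partition by acceptance: {B,C,E,F,G,H,I,J} | {D,K,L}.
Refine {B,C,E,F,G,H,I,J} on symbol a: members go to different blocks, giving {C,E,F,G,H,I} and {B,J}.
Refine {C,E,F,G,H,I} on symbol b: members go to different blocks, giving {C,E,F,G} and {H} and {I}.
Split {C,E,F,G} by δ(·,a) → {C,E,F} and {G}.
Refine {D,K,L} on symbol a: members go to different blocks, giving {D,L} and {K}.
No further refinement is possible. Final partition (7 blocks): {C,E,F} | {D,L} | {B,J} | {H} | {I} | {G} | {K}.
H and C end up in different blocks, so they are distinguishable. For instance, the string 'ab' is accepted from only H.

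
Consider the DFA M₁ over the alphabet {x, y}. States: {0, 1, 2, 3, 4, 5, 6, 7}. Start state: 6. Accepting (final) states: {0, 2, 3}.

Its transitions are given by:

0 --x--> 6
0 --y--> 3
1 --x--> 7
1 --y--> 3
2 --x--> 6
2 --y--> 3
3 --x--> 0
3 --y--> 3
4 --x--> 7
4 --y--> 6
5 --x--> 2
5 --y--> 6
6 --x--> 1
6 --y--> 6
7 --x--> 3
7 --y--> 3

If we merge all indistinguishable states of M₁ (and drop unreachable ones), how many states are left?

5

First remove the unreachable states {2,4,5}; 5 states remain.
P0 = {0,3} | {1,6,7}.
Split {0,3} by δ(·,x) → {0} and {3}.
On input x, block {1,6,7} splits into {1,6} and {7}.
Refine {1,6} on symbol x: members go to different blocks, giving {1} and {6}.
The partition is now stable with 5 blocks: {0} | {1} | {3} | {7} | {6}.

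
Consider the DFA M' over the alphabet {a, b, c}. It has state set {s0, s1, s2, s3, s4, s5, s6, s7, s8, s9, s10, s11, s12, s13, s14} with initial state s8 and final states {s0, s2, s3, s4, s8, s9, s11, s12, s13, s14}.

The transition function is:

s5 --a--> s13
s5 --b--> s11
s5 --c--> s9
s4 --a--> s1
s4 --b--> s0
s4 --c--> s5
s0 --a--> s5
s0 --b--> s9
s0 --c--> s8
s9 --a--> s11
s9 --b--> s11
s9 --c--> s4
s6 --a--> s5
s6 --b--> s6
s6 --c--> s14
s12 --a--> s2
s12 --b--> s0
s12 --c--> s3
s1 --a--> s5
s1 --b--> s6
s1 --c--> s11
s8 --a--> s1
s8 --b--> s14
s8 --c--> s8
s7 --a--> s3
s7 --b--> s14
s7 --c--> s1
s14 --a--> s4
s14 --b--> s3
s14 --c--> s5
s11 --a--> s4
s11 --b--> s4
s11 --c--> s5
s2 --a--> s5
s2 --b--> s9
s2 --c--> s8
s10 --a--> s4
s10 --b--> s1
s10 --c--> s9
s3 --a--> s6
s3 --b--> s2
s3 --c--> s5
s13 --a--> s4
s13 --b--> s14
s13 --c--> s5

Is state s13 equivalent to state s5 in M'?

No

States {s7,s10,s12} cannot be reached from the start state, so discard them.
Start with accepting vs non-accepting: {s0,s2,s3,s4,s8,s9,s11,s13,s14} | {s1,s5,s6}.
Split {s0,s2,s3,s4,s8,s9,s11,s13,s14} by δ(·,a) → {s0,s2,s3,s4,s8} and {s9,s11,s13,s14}.
On input b, block {s0,s2,s3,s4,s8} splits into {s0,s2,s8} and {s3,s4}.
On input a, block {s1,s5,s6} splits into {s1,s6} and {s5}.
Split {s0,s2,s8} by δ(·,a) → {s0,s2} and {s8}.
On input a, block {s9,s11,s13,s14} splits into {s11,s13,s14} and {s9}.
On input b, block {s11,s13,s14} splits into {s11,s14} and {s13}.
No further refinement is possible. Final partition (8 blocks): {s0,s2} | {s1,s6} | {s11,s14} | {s3,s4} | {s5} | {s8} | {s9} | {s13}.
s13 and s5 end up in different blocks, so they are distinguishable. For instance, the string 'ε' is accepted from only s13.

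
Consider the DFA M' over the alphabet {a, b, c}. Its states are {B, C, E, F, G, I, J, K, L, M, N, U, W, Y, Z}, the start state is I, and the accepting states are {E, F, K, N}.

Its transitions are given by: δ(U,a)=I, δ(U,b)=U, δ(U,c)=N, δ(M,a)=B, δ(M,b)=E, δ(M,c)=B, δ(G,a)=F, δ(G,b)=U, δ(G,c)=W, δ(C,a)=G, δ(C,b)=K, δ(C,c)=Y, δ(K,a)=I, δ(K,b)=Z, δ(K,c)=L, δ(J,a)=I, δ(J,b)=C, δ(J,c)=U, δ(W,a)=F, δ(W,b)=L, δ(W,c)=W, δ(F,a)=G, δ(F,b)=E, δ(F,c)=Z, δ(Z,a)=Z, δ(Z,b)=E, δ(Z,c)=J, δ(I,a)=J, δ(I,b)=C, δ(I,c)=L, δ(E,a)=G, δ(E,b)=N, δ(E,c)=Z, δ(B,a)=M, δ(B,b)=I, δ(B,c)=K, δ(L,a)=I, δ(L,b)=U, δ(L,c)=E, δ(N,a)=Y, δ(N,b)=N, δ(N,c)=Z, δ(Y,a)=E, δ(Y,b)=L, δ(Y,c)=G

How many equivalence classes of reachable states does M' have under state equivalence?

7

States {B,M} cannot be reached from the start state, so discard them.
Start with accepting vs non-accepting: {E,F,K,N} | {C,G,I,J,L,U,W,Y,Z}.
Refine {E,F,K,N} on symbol b: members go to different blocks, giving {E,F,N} and {K}.
Refine {C,G,I,J,L,U,W,Y,Z} on symbol a: members go to different blocks, giving {C,I,J,L,U,Z} and {G,W,Y}.
Split {C,I,J,L,U,Z} by δ(·,a) → {I,J,L,U,Z} and {C}.
Refine {I,J,L,U,Z} on symbol b: members go to different blocks, giving {I,J} and {L,U} and {Z}.
The partition is now stable with 7 blocks: {E,F,N} | {I,J} | {K} | {G,W,Y} | {C} | {L,U} | {Z}.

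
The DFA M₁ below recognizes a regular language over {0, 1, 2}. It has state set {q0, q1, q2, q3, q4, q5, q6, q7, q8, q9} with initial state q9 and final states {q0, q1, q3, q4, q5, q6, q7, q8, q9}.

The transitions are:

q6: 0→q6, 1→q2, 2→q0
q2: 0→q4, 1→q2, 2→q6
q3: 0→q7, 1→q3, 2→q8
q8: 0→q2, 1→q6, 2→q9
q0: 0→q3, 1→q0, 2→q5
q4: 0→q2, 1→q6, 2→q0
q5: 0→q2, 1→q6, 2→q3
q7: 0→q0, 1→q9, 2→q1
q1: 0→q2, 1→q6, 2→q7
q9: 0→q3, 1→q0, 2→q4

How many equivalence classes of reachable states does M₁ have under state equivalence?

4

Every state is reachable, so we keep all 10.
Initial partition by acceptance: {q0,q1,q3,q4,q5,q6,q7,q8,q9} | {q2}.
Split {q0,q1,q3,q4,q5,q6,q7,q8,q9} by δ(·,0) → {q0,q3,q6,q7,q9} and {q1,q4,q5,q8}.
Split {q0,q3,q6,q7,q9} by δ(·,1) → {q0,q3,q7,q9} and {q6}.
Stable partition: {q0,q3,q7,q9} | {q2} | {q1,q4,q5,q8} | {q6} — 4 equivalence classes.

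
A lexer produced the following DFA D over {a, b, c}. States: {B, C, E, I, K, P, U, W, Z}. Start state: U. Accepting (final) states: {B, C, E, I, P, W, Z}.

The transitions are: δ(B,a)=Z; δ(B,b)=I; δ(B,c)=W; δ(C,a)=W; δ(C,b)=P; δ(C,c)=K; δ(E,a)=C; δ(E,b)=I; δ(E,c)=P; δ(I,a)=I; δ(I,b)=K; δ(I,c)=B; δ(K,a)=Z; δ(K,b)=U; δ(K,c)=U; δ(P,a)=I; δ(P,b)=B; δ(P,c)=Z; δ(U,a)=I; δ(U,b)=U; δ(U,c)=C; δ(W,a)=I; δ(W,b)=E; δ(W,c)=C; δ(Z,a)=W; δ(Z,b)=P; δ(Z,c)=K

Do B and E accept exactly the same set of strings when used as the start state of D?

Every state is reachable, so we keep all 9.
Start with accepting vs non-accepting: {B,C,E,I,P,W,Z} | {K,U}.
Refine {B,C,E,I,P,W,Z} on symbol b: members go to different blocks, giving {B,C,E,P,W,Z} and {I}.
Split {B,C,E,P,W,Z} by δ(·,a) → {B,C,E,Z} and {P,W}.
Split {B,C,E,Z} by δ(·,a) → {C,Z} and {B,E}.
Refine {K,U} on symbol a: members go to different blocks, giving {U} and {K}.
Stable partition: {C,Z} | {U} | {I} | {P,W} | {B,E} | {K} — 6 equivalence classes.
B and E lie in the same block of the stable partition, so they are equivalent — no string distinguishes them.

Yes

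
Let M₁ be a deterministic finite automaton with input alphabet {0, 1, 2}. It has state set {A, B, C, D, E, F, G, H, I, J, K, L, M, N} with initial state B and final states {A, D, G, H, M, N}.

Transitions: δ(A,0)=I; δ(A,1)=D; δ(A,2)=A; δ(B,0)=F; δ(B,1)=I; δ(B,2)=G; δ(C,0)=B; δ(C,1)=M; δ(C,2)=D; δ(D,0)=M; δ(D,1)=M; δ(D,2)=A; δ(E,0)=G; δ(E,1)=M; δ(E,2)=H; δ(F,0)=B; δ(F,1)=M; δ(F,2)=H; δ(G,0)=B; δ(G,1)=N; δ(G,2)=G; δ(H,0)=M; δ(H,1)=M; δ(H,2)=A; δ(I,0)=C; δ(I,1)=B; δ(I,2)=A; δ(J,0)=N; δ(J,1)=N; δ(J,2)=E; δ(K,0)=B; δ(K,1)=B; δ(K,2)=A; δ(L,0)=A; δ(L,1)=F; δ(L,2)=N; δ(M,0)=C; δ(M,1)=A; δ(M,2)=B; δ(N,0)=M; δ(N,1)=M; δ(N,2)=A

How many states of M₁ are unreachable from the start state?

4

BFS from B reaches {A, B, C, D, F, G, H, I, M, N}; the 4 state(s) E, J, K, L are never visited.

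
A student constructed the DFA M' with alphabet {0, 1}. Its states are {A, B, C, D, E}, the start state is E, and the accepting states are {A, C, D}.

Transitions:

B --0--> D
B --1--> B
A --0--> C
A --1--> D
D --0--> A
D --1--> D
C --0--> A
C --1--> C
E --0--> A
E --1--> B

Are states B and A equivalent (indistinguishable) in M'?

All states are reachable from the start state.
Start with accepting vs non-accepting: {A,C,D} | {B,E}.
Stable partition: {A,C,D} | {B,E} — 2 equivalence classes.
B and A end up in different blocks, so they are distinguishable. For instance, the string 'ε' is accepted from only A.

No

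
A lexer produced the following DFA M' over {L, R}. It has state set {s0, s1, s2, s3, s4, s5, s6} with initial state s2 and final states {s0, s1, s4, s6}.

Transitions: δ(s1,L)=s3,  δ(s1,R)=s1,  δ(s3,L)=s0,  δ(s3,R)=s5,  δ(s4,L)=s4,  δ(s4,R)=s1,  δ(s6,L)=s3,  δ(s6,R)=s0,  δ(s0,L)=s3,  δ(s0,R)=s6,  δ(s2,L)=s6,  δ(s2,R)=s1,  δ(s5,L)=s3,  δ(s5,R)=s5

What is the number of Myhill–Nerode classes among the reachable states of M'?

4

First remove the unreachable states {s4}; 6 states remain.
Initial partition by acceptance: {s0,s1,s6} | {s2,s3,s5}.
Split {s2,s3,s5} by δ(·,L) → {s2,s3} and {s5}.
Split {s2,s3} by δ(·,R) → {s2} and {s3}.
The partition is now stable with 4 blocks: {s0,s1,s6} | {s2} | {s5} | {s3}.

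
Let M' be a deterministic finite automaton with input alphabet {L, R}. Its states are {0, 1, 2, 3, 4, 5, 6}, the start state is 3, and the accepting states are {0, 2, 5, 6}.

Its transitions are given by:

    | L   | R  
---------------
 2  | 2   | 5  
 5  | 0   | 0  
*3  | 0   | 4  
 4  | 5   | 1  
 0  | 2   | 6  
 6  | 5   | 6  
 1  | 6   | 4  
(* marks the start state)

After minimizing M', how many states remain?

2

All states are reachable from the start state.
Initial partition by acceptance: {0,2,5,6} | {1,3,4}.
The partition is now stable with 2 blocks: {0,2,5,6} | {1,3,4}.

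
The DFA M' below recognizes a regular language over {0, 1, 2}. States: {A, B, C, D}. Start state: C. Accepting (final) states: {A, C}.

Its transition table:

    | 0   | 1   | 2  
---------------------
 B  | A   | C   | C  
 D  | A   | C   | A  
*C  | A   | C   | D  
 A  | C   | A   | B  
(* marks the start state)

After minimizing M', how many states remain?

Every state is reachable, so we keep all 4.
Initial partition by acceptance: {A,C} | {B,D}.
The partition is now stable with 2 blocks: {A,C} | {B,D}.

2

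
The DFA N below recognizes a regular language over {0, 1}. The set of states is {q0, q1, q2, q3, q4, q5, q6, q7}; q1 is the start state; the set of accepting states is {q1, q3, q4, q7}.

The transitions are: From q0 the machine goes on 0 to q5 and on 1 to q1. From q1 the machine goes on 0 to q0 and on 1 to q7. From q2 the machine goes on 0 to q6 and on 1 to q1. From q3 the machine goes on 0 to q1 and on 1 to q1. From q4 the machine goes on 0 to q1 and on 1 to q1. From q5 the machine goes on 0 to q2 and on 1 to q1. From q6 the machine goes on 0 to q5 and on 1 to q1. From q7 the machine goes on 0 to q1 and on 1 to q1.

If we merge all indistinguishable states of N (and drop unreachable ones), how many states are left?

States {q3,q4} cannot be reached from the start state, so discard them.
Initial partition by acceptance: {q1,q7} | {q0,q2,q5,q6}.
Refine {q1,q7} on symbol 0: members go to different blocks, giving {q1} and {q7}.
No further refinement is possible. Final partition (3 blocks): {q1} | {q0,q2,q5,q6} | {q7}.

3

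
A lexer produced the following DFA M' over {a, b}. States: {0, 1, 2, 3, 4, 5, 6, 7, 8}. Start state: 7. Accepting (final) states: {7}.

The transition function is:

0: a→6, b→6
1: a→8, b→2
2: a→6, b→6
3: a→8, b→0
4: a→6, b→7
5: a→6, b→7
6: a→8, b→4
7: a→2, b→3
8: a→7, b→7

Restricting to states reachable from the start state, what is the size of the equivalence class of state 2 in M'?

First remove the unreachable states {1,5}; 7 states remain.
Start with accepting vs non-accepting: {7} | {0,2,3,4,6,8}.
Split {0,2,3,4,6,8} by δ(·,a) → {0,2,3,4,6} and {8}.
Split {0,2,3,4,6} by δ(·,a) → {0,2,4} and {3,6}.
Refine {0,2,4} on symbol b: members go to different blocks, giving {0,2} and {4}.
On input b, block {3,6} splits into {3} and {6}.
No further refinement is possible. Final partition (6 blocks): {7} | {0,2} | {8} | {3} | {4} | {6}.
State 2 belongs to the block {0,2}, which has 2 states.

2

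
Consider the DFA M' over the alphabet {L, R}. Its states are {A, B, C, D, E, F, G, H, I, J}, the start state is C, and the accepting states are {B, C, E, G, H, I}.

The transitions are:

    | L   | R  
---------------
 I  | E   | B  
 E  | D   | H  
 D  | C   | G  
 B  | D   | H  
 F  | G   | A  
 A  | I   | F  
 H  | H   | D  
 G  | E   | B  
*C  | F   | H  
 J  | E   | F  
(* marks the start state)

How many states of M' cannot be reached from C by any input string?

1

BFS from C reaches {A, B, C, D, E, F, G, H, I}; the 1 state(s) J are never visited.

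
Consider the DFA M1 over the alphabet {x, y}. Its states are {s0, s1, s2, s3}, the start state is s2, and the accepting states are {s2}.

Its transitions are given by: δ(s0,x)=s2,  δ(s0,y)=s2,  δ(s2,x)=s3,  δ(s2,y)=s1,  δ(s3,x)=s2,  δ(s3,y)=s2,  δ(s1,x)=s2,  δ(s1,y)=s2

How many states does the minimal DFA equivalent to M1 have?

Reachable states from the start: {s1,s2,s3}. Unreachable: {s0} — drop them.
Initial partition by acceptance: {s2} | {s1,s3}.
Stable partition: {s2} | {s1,s3} — 2 equivalence classes.

2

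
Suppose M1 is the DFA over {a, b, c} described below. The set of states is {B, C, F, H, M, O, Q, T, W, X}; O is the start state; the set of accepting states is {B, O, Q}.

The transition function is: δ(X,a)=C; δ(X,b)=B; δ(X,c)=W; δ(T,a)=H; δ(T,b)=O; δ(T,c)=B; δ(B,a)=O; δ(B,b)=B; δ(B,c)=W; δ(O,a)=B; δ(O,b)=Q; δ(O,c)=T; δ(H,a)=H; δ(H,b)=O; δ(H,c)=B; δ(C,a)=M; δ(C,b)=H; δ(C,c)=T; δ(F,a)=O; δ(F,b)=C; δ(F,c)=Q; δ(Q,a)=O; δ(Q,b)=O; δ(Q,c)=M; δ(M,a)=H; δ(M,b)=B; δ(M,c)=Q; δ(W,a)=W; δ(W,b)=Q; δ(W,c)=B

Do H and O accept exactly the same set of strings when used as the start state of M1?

States {C,F,X} cannot be reached from the start state, so discard them.
Start with accepting vs non-accepting: {B,O,Q} | {H,M,T,W}.
The partition is now stable with 2 blocks: {B,O,Q} | {H,M,T,W}.
H and O end up in different blocks, so they are distinguishable. For instance, the string 'ε' is accepted from only O.

No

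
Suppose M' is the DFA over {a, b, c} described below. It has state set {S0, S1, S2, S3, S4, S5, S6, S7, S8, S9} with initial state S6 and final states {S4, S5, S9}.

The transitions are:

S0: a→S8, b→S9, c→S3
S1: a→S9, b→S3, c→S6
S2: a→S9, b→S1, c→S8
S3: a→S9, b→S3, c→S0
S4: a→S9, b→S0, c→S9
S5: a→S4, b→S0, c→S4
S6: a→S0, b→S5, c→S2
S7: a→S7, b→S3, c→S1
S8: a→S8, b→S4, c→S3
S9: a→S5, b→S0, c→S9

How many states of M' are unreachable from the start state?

No path from S6 leads to S7; the other 9 states are all reachable.

1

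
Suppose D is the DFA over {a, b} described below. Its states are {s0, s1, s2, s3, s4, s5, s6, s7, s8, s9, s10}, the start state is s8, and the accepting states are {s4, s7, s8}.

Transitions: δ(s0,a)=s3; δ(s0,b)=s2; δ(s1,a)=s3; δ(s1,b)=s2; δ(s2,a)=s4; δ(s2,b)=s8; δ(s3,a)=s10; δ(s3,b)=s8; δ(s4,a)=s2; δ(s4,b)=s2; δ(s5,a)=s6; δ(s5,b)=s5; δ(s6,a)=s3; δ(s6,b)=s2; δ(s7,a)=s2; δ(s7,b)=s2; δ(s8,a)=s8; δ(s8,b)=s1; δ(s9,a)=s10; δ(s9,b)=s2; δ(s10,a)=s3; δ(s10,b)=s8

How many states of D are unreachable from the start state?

BFS from s8 reaches {s1, s2, s3, s4, s8, s10}; the 5 state(s) s0, s5, s6, s7, s9 are never visited.

5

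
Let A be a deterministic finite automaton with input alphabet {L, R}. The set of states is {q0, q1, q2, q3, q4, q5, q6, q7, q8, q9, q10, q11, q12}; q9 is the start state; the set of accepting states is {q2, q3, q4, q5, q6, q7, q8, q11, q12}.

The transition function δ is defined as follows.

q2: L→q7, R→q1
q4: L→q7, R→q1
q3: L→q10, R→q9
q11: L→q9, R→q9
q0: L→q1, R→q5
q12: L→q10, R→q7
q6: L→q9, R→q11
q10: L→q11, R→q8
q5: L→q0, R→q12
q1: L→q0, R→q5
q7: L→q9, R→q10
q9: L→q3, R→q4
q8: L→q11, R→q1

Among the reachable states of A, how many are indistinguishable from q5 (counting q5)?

1

Reachable states from the start: {q0,q1,q3,q4,q5,q7,q8,q9,q10,q11,q12}. Unreachable: {q2,q6} — drop them.
P0 = {q3,q4,q5,q7,q8,q11,q12} | {q0,q1,q9,q10}.
Split {q3,q4,q5,q7,q8,q11,q12} by δ(·,L) → {q3,q5,q7,q11,q12} and {q4,q8}.
Refine {q3,q5,q7,q11,q12} on symbol R: members go to different blocks, giving {q3,q7,q11} and {q5,q12}.
Split {q0,q1,q9,q10} by δ(·,L) → {q0,q1} and {q9,q10}.
Split {q5,q12} by δ(·,L) → {q5} and {q12}.
No further refinement is possible. Final partition (6 blocks): {q3,q7,q11} | {q0,q1} | {q4,q8} | {q5} | {q9,q10} | {q12}.
The equivalence class containing q5 is {q5}, of size 1.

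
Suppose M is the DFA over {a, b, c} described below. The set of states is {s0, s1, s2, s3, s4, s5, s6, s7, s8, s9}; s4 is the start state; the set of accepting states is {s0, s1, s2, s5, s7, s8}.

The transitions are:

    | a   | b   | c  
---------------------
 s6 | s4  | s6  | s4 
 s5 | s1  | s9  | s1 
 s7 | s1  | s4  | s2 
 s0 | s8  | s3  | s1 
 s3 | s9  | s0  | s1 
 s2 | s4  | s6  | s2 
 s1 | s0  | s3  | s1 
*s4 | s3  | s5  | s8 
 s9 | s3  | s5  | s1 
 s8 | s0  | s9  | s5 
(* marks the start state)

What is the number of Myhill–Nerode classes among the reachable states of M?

2

States {s2,s6,s7} cannot be reached from the start state, so discard them.
Start with accepting vs non-accepting: {s0,s1,s5,s8} | {s3,s4,s9}.
Stable partition: {s0,s1,s5,s8} | {s3,s4,s9} — 2 equivalence classes.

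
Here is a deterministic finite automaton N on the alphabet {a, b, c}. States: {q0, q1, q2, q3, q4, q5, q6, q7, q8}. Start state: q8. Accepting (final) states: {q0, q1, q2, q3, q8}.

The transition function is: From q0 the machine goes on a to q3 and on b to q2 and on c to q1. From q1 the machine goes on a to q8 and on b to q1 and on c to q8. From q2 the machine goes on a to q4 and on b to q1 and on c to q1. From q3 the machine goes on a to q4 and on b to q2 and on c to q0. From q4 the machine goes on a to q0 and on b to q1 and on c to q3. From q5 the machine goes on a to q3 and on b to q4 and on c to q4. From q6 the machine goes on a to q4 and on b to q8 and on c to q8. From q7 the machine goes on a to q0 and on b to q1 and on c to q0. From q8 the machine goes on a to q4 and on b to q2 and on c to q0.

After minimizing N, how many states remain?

5

First remove the unreachable states {q5,q6,q7}; 6 states remain.
Initial partition by acceptance: {q0,q1,q2,q3,q8} | {q4}.
Split {q0,q1,q2,q3,q8} by δ(·,a) → {q2,q3,q8} and {q0,q1}.
Refine {q2,q3,q8} on symbol b: members go to different blocks, giving {q3,q8} and {q2}.
Refine {q0,q1} on symbol b: members go to different blocks, giving {q0} and {q1}.
Stable partition: {q3,q8} | {q4} | {q0} | {q2} | {q1} — 5 equivalence classes.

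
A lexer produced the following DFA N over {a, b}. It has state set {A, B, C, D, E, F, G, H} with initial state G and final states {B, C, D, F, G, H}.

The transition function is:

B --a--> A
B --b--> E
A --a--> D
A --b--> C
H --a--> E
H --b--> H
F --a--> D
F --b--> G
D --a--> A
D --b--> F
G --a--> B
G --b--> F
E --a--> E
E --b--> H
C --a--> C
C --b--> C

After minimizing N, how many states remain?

Start with accepting vs non-accepting: {B,C,D,F,G,H} | {A,E}.
Refine {B,C,D,F,G,H} on symbol a: members go to different blocks, giving {B,D,H} and {C,F,G}.
On input b, block {B,D,H} splits into {B} and {D} and {H}.
Refine {A,E} on symbol a: members go to different blocks, giving {A} and {E}.
Split {C,F,G} by δ(·,a) → {C} and {F} and {G}.
Stable partition: {B} | {A} | {C} | {D} | {H} | {E} | {F} | {G} — 8 equivalence classes.

8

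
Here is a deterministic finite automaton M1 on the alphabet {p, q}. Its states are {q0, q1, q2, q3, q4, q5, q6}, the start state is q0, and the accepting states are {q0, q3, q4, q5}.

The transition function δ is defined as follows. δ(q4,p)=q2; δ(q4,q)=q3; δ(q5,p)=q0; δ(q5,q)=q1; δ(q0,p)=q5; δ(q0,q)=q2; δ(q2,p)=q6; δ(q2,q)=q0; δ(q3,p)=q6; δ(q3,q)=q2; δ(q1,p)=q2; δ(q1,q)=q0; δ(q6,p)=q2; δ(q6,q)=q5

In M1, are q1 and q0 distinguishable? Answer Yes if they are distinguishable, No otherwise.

Yes

First remove the unreachable states {q3,q4}; 5 states remain.
Start with accepting vs non-accepting: {q0,q5} | {q1,q2,q6}.
Stable partition: {q0,q5} | {q1,q2,q6} — 2 equivalence classes.
q1 and q0 end up in different blocks, so they are distinguishable. For instance, the string 'ε' is accepted from only q0.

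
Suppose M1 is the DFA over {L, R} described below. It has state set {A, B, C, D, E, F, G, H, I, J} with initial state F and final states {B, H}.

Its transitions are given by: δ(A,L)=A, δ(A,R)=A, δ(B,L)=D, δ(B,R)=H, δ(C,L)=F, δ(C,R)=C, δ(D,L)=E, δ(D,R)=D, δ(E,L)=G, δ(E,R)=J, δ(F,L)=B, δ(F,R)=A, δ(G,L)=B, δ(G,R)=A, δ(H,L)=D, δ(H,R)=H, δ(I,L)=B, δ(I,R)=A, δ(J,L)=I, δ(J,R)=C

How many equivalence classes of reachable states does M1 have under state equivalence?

5

Every state is reachable, so we keep all 10.
P0 = {B,H} | {A,C,D,E,F,G,I,J}.
Split {A,C,D,E,F,G,I,J} by δ(·,L) → {A,C,D,E,J} and {F,G,I}.
Split {A,C,D,E,J} by δ(·,L) → {C,E,J} and {A,D}.
Split {A,D} by δ(·,L) → {A} and {D}.
The partition is now stable with 5 blocks: {B,H} | {C,E,J} | {F,G,I} | {A} | {D}.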